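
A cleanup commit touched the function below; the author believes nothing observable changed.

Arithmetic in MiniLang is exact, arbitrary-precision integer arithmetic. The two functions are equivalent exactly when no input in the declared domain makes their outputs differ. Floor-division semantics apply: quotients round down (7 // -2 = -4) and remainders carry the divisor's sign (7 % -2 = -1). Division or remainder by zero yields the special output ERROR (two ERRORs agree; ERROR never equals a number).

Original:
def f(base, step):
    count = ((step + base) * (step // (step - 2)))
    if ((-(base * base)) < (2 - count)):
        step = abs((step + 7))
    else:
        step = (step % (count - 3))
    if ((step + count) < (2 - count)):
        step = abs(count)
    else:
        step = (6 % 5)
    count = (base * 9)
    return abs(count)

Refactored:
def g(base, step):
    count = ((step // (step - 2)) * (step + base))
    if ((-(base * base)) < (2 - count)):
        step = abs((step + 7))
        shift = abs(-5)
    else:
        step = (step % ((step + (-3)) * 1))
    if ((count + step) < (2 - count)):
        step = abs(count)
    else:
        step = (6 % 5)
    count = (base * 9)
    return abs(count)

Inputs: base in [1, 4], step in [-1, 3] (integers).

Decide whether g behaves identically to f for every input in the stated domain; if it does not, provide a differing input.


Evaluate both at base=1, step=3.
f: count becomes 12; next ((-(base * base)) < (2 - count)) evaluates to false; next step becomes 3; next ((step + count) < (2 - count)) evaluates to false; next step becomes 1; next count becomes 9; next final value 9
g: count becomes 12; next ((-(base * base)) < (2 - count)) evaluates to false; next hits division by zero so the output is ERROR
9 != ERROR, so the rewrite changes behavior.
verdict: not equivalent; witness: base=1, step=3


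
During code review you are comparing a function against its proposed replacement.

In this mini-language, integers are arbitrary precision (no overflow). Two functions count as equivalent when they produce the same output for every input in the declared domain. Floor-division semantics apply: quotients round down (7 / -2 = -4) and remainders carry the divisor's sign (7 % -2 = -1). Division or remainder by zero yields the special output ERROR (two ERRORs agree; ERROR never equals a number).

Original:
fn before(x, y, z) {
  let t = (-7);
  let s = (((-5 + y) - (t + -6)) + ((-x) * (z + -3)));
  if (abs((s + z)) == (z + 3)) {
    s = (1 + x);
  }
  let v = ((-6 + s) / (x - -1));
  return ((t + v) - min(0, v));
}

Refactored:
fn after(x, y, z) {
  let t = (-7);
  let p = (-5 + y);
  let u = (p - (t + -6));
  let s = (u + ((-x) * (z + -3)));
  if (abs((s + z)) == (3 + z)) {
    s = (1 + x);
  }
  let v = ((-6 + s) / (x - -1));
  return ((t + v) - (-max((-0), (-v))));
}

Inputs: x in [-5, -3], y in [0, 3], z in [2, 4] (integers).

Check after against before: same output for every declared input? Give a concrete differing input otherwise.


Side by side, the visible changes include: min/max/abs usage differs, plus local variable names differ, plus statement counts differ.
One worked example (x=-3, y=2, z=2) — before: t=-7, then s=7, then (abs((s + z)) == (z + 3)) is false, then v=-1, then returns -7; after: t=-7, then p=-3, then u=10, then s=7, then (abs((s + z)) == (3 + z)) is false, then v=-1, then returns -7; agreement on -7.
An exhaustive pass over the 36 declared inputs shows identical outputs.
verdict: equivalent


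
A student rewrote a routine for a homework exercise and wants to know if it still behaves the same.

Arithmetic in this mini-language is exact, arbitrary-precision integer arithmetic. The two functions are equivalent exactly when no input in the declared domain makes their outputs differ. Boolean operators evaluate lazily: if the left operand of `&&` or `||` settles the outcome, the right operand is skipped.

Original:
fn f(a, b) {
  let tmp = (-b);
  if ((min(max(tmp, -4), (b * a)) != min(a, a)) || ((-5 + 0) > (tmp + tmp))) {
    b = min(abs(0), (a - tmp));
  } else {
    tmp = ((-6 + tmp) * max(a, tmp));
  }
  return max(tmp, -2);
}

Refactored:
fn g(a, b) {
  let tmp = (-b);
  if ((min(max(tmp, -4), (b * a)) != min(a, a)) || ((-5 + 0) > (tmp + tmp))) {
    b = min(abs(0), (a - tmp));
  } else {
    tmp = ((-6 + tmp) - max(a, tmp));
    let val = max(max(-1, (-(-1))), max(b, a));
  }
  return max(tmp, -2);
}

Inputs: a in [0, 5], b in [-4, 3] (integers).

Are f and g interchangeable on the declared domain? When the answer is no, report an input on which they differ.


Run the pair on a=0, b=0.
f: tmp := 0 | ((min(max(tmp, -4), (b * a)) != min(a, a)) || ((-5 + 0) > (tmp + tmp))): false | tmp := 0 | result 0
g: tmp := 0 | ((min(max(tmp, -4), (b * a)) != min(a, a)) || ((-5 + 0) > (tmp + tmp))): false | tmp := -6 | val := 1 | result -2
0 != -2, so the rewrite changes behavior.
verdict: not equivalent; witness: a=0, b=0


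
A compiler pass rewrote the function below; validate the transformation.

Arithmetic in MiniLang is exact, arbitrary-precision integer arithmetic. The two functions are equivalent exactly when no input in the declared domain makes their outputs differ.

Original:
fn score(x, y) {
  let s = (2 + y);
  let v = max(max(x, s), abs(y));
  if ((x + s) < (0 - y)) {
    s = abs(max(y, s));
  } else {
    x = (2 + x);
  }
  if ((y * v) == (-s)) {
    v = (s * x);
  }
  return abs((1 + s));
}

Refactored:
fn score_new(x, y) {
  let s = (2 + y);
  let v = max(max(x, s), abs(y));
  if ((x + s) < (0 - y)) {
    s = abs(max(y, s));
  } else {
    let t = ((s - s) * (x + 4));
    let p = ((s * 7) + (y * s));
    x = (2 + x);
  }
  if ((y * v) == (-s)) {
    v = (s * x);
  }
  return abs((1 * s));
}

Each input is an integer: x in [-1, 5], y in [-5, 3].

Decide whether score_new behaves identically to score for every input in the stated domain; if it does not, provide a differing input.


Try x=-1, y=-5.
score: s = -3; v = 5; ((x + s) < (0 - y)) -> true; s = 3; ((y * v) == (-s)) -> false; return 4
score_new: s = -3; v = 5; ((x + s) < (0 - y)) -> true; s = 3; ((y * v) == (-s)) -> false; return 3
4 and 3 differ, so these are not the same function on this domain.
verdict: not equivalent; witness: x=-1, y=-5


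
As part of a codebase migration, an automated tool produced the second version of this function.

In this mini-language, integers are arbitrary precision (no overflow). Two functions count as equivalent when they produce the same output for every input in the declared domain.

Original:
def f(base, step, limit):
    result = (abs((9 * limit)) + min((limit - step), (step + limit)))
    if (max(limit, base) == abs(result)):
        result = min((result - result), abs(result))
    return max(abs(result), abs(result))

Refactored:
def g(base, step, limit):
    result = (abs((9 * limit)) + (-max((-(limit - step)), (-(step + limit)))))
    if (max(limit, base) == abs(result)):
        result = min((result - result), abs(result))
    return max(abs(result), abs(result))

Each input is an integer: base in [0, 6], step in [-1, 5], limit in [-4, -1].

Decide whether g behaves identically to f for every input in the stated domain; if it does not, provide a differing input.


This is a faithful refactor — min/max/abs usage differs, but the computed results match everywhere.
Spot check at base=5, step=4, limit=-1 — f: result becomes 4; next (max(limit, base) == abs(result)) evaluates to false; next final value 4. g: result becomes 4; next (max(limit, base) == abs(result)) evaluates to false; next final value 4. Both give 4.
Sweeping the whole domain (196 inputs) finds no disagreement.
verdict: equivalent


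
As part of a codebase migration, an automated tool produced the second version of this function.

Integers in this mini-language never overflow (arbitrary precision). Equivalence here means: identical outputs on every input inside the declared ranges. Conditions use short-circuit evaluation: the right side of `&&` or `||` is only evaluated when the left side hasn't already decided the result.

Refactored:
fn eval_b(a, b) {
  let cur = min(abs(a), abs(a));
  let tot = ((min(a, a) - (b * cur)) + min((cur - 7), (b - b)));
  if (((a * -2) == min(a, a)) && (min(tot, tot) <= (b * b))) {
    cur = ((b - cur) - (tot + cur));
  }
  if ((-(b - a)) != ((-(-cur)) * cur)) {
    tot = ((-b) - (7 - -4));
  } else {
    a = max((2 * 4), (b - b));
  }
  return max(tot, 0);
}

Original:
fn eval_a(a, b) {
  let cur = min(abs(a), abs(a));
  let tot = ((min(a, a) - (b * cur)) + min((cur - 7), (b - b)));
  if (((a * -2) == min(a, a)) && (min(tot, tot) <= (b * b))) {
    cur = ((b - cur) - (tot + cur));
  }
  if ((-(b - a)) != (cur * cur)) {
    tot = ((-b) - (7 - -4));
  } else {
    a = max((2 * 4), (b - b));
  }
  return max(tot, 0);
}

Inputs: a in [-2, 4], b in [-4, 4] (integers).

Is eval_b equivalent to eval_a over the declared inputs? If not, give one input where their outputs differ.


The two are interchangeable: same computation, different form, and every declared input agrees.
Spot check at a=1, b=-1 — eval_a: cur becomes 1; next tot becomes -4; next (((a * -2) == min(a, a)) && (min(tot, tot) <= (b * b))) evaluates to false; next ((-(b - a)) != (cur * cur)) evaluates to true; next tot becomes -10; next final value 0. eval_b: cur becomes 1; next tot becomes -4; next (((a * -2) == min(a, a)) && (min(tot, tot) <= (b * b))) evaluates to false; next ((-(b - a)) != ((-(-cur)) * cur)) evaluates to true; next tot becomes -10; next final value 0. Both give 0.
Across all 63 domain points the two functions coincide.
verdict: equivalent


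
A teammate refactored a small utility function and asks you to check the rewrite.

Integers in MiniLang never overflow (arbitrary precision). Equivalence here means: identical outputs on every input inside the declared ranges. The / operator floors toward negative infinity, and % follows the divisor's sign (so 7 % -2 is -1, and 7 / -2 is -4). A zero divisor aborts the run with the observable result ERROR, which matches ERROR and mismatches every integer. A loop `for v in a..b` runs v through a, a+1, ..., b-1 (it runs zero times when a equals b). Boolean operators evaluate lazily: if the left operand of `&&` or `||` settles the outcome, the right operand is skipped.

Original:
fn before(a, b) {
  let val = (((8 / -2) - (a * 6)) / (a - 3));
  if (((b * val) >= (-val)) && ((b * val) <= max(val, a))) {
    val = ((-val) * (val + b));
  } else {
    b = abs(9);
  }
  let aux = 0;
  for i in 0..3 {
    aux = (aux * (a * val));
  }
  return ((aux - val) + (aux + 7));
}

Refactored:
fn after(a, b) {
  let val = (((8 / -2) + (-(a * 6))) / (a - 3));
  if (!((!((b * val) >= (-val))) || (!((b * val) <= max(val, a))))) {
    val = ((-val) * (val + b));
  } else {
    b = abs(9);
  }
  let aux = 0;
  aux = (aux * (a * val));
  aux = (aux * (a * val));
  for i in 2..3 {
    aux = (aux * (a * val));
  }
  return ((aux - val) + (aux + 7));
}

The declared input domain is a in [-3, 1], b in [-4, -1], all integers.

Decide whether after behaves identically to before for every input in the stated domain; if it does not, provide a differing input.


Behavior is preserved: although boolean connective usage differs; also statement counts differ; also arithmetic usage differs; also loop structure differs, the outputs never diverge.
As a probe, take a=-1, b=-2: before runs val becomes -1; next (((b * val) >= (-val)) && ((b * val) <= max(val, a))) evaluates to false; next b becomes 9; next aux becomes 0; next at i=0:; next aux becomes 0; next at i=1:; next aux becomes 0; next at i=2:; next aux becomes 0; next final value 8; after runs val becomes -1; next (!((!((b * val) >= (-val))) || (!((b * val) <= max(val, a))))) evaluates to false; next b becomes 9; next aux becomes 0; next aux becomes 0; next aux becomes 0; next at i=2:; next aux becomes 0; next final value 8; both end at 8.
Checked all 20 inputs in the declared domain: the outputs agree on every one.
verdict: equivalent


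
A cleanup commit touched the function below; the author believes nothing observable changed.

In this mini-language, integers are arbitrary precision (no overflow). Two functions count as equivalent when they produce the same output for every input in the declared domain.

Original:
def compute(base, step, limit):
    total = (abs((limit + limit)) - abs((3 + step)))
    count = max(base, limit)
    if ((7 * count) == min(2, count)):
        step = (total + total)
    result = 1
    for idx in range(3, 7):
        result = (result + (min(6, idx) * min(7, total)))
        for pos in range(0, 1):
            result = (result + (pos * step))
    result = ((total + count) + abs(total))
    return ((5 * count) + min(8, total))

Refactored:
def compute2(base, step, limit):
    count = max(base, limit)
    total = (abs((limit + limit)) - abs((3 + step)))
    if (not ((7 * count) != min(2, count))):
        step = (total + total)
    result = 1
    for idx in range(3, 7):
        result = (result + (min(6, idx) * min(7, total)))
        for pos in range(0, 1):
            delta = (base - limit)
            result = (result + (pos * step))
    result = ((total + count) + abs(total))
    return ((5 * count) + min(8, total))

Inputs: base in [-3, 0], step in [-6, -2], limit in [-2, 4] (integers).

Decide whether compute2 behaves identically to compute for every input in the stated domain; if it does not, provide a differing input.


Comparing the listings, the differences include: comparison usage differs, and statement counts differ, and arithmetic usage differs, and local variable names differ, and boolean connective usage differs.
Tracing base=0, step=-4, limit=1: compute: total := 1 | count := 1 | ((7 * count) == min(2, count)): false | result := 1 | iter idx=3: | result := 4 | iter pos=0: | result := 4 | iter idx=4: | result := 8 | iter pos=0: | result := 8 | iter idx=5: | result := 13 | iter pos=0: | result := 13 | iter idx=6: | result := 19 | iter pos=0: | result := 19 | result := 3 | result 6 | compute2: count := 1 | total := 1 | (not ((7 * count) != min(2, count))): false | result := 1 | iter idx=3: | result := 4 | iter pos=0: | delta := -1 | result := 4 | iter idx=4: | result := 8 | iter pos=0: | delta := -1 | result := 8 | iter idx=5: | result := 13 | iter pos=0: | delta := -1 | result := 13 | iter idx=6: | result := 19 | iter pos=0: | delta := -1 | result := 19 | result := 3 | result 6 — matching result 6.
An exhaustive pass over the 140 declared inputs shows identical outputs.
verdict: equivalent


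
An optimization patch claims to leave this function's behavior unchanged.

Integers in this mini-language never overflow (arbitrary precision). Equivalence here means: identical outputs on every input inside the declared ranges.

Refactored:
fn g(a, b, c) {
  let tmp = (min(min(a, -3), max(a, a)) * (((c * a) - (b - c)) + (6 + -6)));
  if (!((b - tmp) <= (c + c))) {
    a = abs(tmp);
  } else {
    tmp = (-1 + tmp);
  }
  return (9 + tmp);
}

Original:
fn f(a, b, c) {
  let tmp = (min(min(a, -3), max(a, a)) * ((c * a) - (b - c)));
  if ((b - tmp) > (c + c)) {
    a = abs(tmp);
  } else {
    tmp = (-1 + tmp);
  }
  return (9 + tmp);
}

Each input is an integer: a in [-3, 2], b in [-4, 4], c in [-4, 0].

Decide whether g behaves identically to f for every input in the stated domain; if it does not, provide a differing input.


Reading the diff, among the changes: boolean connective usage differs; and constant usage differs; and comparison usage differs; and arithmetic usage differs.
One worked example (a=1, b=-2, c=-2) — f: tmp := 6 | ((b - tmp) > (c + c)): false | tmp := 5 | result 14; g: tmp := 6 | (!((b - tmp) <= (c + c))): false | tmp := 5 | result 14; agreement on 14.
Sweeping the whole domain (270 inputs) finds no disagreement.
verdict: equivalent


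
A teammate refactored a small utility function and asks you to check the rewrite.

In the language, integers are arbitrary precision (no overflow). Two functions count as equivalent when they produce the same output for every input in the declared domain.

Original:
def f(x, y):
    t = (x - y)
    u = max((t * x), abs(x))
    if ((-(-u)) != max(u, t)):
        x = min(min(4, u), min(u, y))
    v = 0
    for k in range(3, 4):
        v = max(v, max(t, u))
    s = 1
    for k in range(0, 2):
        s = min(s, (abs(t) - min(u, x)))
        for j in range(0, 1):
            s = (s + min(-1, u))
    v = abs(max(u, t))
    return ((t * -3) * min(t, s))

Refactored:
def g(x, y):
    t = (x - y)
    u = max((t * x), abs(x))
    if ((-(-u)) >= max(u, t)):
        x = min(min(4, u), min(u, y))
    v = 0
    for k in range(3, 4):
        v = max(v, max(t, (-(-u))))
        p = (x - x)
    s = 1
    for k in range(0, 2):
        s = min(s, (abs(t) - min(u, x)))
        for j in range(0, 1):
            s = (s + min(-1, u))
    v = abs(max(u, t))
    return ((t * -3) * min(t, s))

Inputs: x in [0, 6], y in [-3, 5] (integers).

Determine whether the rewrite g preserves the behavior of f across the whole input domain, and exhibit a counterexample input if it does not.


Evaluate both at x=1, y=0.
f: t becomes 1; next u becomes 1; next ((-(-u)) != max(u, t)) evaluates to false; next v becomes 0; next at k=3:; next v becomes 1; next s becomes 1; next at k=0:; next s becomes 0; next at j=0:; next s becomes -1; next at k=1:; next s becomes -1; next at j=0:; next s becomes -2; next v becomes 1; next final value 6
g: t becomes 1; next u becomes 1; next ((-(-u)) >= max(u, t)) evaluates to true; next x becomes 0; next v becomes 0; next at k=3:; next v becomes 1; next p becomes 0; next s becomes 1; next at k=0:; next s becomes 1; next at j=0:; next s becomes 0; next at k=1:; next s becomes 0; next at j=0:; next s becomes -1; next v becomes 1; next final value 3
6 != 3, so the rewrite changes behavior.
verdict: not equivalent; witness: x=1, y=0


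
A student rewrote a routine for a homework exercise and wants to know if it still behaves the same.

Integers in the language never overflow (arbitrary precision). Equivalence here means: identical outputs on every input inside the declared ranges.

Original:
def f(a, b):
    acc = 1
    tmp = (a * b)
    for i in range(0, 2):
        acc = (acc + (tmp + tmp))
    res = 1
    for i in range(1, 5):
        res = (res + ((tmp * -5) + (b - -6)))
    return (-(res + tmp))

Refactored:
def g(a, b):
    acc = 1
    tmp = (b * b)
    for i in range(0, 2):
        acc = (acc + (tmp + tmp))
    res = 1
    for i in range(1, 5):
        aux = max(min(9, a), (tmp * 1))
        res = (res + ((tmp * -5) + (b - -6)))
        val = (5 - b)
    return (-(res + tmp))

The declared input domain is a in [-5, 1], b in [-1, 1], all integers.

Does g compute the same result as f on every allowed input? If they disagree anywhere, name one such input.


On input a=-5, b=-1, f returns 74 while g returns -2.
verdict: not equivalent; witness: a=-5, b=-1


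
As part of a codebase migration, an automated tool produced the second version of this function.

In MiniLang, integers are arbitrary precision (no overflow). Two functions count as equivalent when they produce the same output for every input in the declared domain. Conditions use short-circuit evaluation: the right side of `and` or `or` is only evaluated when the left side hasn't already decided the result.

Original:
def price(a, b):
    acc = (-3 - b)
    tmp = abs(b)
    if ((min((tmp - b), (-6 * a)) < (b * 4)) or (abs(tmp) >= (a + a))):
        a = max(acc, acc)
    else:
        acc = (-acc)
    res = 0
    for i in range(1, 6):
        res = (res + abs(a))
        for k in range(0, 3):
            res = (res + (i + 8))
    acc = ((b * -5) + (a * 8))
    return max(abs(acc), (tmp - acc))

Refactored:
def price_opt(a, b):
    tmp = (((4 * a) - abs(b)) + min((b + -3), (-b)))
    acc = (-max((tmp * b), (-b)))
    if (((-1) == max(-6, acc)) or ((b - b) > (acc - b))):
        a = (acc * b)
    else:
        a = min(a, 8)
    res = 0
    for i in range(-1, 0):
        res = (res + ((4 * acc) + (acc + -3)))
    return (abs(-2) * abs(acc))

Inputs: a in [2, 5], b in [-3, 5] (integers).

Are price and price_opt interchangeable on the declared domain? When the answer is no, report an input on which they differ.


Not equivalent: a=2, b=-3 separates them (31 vs 6).
price: acc=0, then tmp=3, then ((min((tmp - b), (-6 * a)) < (b * 4)) or (abs(tmp) >= (a + a))) is false, then acc=0, then res=0, then (i=1), then res=2, then (k=0), then res=11, then (k=1), then res=20, then (k=2), then res=29, then (i=2), then res=31, then (k=0), then res=41, then (k=1), then res=51, then (k=2), then res=61, then (i=3), then res=63, then (k=0), then res=74, then (k=1), then res=85, then (k=2), then res=96, then (i=4), then res=98, then (k=0), then res=110, then (k=1), then res=122, then (k=2), then res=134, then (i=5), then res=136, then (k=0), then res=149, then (k=1), then res=162, then (k=2), then res=175, then acc=31, then returns 31
price_opt: tmp=-1, then acc=-3, then (((-1) == max(-6, acc)) or ((b - b) > (acc - b))) is false, then a=2, then res=0, then (i=-1), then res=-18, then returns 6
verdict: not equivalent; witness: a=2, b=-3


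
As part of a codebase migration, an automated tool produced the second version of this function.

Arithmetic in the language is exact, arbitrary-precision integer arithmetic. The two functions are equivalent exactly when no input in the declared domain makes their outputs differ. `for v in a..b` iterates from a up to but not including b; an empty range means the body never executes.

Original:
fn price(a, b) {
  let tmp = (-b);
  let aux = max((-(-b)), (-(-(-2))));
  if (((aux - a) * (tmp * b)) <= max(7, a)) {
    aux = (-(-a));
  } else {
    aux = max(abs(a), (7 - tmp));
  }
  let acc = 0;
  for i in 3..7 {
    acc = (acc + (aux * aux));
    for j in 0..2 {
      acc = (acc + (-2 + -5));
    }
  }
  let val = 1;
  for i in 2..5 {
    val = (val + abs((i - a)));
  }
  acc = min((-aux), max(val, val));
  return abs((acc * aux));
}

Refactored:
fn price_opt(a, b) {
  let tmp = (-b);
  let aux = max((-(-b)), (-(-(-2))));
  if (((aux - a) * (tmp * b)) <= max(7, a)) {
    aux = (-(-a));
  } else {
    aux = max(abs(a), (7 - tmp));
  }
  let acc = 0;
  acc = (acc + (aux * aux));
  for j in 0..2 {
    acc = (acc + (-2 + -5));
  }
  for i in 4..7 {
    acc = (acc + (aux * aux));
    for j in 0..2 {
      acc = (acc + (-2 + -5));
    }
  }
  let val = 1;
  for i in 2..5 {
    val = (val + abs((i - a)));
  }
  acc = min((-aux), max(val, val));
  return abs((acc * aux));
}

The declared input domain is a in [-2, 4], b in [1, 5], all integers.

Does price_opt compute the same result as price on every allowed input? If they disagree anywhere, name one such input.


The two are interchangeable: statement counts differ, plus constant usage differs, plus loop structure differs, plus arithmetic usage differs, and every declared input agrees.
As a probe, take a=2, b=1: price runs tmp=-1, then aux=1, then (((aux - a) * (tmp * b)) <= max(7, a)) is true, then aux=2, then acc=0, then (i=3), then acc=4, then (j=0), then acc=-3, then (j=1), then acc=-10, then (i=4), then acc=-6, then (j=0), then acc=-13, then (j=1), then acc=-20, then (i=5), then acc=-16, then (j=0), then acc=-23, then (j=1), then acc=-30, then (i=6), then acc=-26, then (j=0), then acc=-33, then (j=1), then acc=-40, then val=1, then (i=2), then val=1, then (i=3), then val=2, then (i=4), then val=4, then acc=-2, then returns 4; price_opt runs tmp=-1, then aux=1, then (((aux - a) * (tmp * b)) <= max(7, a)) is true, then aux=2, then acc=0, then acc=4, then (j=0), then acc=-3, then (j=1), then acc=-10, then (i=4), then acc=-6, then (j=0), then acc=-13, then (j=1), then acc=-20, then (i=5), then acc=-16, then (j=0), then acc=-23, then (j=1), then acc=-30, then (i=6), then acc=-26, then (j=0), then acc=-33, then (j=1), then acc=-40, then val=1, then (i=2), then val=1, then (i=3), then val=2, then (i=4), then val=4, then acc=-2, then returns 4; both end at 4.
Across all 35 domain points the two functions coincide.
verdict: equivalent


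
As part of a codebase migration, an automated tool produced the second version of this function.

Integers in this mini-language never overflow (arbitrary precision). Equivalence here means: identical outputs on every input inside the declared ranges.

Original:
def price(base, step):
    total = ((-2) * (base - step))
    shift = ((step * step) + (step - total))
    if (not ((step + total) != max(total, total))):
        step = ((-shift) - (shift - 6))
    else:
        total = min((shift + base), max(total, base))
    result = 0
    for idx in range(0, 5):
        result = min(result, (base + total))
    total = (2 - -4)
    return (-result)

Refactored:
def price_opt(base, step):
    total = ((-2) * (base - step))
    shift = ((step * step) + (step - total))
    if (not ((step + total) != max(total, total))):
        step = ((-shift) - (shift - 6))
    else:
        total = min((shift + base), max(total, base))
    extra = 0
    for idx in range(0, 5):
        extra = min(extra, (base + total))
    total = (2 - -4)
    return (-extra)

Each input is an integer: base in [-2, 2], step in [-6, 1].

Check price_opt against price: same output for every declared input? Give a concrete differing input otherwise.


This is a faithful refactor — local variable names differ, but the computed results match everywhere.
As a probe, take base=-1, step=-2: price runs total = -2; shift = 4; (not ((step + total) != max(total, total))) -> false; total = -1; result = 0; [idx=0]; result = -2; [idx=1]; result = -2; [idx=2]; result = -2; [idx=3]; result = -2; [idx=4]; result = -2; total = 6; return 2; price_opt runs total = -2; shift = 4; (not ((step + total) != max(total, total))) -> false; total = -1; extra = 0; [idx=0]; extra = -2; [idx=1]; extra = -2; [idx=2]; extra = -2; [idx=3]; extra = -2; [idx=4]; extra = -2; total = 6; return 2; both end at 2.
Sweeping the whole domain (40 inputs) finds no disagreement.
verdict: equivalent


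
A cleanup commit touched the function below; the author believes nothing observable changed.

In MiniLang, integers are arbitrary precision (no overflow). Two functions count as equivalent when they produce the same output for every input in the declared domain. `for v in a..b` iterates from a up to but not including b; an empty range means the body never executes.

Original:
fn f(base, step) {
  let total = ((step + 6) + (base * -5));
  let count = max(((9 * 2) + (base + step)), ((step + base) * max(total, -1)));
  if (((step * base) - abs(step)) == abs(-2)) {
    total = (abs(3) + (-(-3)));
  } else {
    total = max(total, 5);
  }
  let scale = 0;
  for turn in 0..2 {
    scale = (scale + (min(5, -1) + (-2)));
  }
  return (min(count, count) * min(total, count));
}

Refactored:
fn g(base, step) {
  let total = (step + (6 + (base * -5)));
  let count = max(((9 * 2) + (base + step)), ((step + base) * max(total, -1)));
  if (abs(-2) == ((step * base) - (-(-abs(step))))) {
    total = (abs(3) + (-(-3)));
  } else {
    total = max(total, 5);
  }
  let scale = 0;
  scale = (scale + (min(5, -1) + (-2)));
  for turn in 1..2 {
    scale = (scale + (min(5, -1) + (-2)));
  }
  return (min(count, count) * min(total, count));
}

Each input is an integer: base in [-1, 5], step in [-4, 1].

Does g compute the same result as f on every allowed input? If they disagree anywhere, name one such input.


Reading the diff, among the changes: loop structure differs, constant usage differs, statement counts differ, arithmetic usage differs, min/max/abs usage differs.
One worked example (base=3, step=0) — f: total becomes -9; next count becomes 21; next (((step * base) - abs(step)) == abs(-2)) evaluates to false; next total becomes 5; next scale becomes 0; next at turn=0:; next scale becomes -3; next at turn=1:; next scale becomes -6; next final value 105; g: total becomes -9; next count becomes 21; next (abs(-2) == ((step * base) - (-(-abs(step))))) evaluates to false; next total becomes 5; next scale becomes 0; next scale becomes -3; next at turn=1:; next scale becomes -6; next final value 105; agreement on 105.
Across all 42 domain points the two functions coincide.
verdict: equivalent


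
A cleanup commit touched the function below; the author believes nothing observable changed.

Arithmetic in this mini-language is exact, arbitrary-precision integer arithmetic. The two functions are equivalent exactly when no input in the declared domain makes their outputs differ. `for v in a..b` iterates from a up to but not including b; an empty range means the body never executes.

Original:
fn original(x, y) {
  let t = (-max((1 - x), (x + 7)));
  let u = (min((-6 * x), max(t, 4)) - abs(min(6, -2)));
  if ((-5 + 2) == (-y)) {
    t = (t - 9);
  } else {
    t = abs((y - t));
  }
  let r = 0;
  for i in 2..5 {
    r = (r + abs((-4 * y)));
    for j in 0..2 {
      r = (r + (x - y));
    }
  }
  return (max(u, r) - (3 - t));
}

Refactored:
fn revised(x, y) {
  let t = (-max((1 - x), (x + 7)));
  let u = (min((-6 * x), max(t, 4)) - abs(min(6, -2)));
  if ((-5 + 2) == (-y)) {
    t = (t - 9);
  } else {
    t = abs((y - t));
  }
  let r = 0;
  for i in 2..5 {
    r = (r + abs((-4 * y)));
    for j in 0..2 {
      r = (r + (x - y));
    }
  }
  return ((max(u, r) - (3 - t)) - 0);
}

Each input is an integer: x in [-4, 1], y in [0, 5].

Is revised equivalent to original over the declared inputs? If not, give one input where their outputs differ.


Side by side, the visible changes include: constant usage differs; also arithmetic usage differs.
One worked example (x=-1, y=4) — original: t=-6, then u=2, then ((-5 + 2) == (-y)) is false, then t=10, then r=0, then (i=2), then r=16, then (j=0), then r=11, then (j=1), then r=6, then (i=3), then r=22, then (j=0), then r=17, then (j=1), then r=12, then (i=4), then r=28, then (j=0), then r=23, then (j=1), then r=18, then returns 25; revised: t=-6, then u=2, then ((-5 + 2) == (-y)) is false, then t=10, then r=0, then (i=2), then r=16, then (j=0), then r=11, then (j=1), then r=6, then (i=3), then r=22, then (j=0), then r=17, then (j=1), then r=12, then (i=4), then r=28, then (j=0), then r=23, then (j=1), then r=18, then returns 25; agreement on 25.
Checked all 36 inputs in the declared domain: the outputs agree on every one.
verdict: equivalent


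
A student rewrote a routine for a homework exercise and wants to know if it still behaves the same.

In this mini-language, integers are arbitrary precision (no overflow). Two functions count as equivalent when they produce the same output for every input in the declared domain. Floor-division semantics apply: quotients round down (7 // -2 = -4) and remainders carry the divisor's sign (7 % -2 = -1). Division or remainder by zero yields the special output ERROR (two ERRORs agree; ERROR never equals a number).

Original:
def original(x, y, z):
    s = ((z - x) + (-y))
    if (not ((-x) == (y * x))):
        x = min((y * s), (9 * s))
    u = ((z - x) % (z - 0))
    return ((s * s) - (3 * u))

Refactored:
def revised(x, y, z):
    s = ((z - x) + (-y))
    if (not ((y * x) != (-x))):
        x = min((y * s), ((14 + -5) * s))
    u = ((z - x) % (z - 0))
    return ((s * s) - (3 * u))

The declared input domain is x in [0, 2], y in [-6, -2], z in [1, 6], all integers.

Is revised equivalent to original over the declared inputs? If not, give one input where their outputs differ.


There is a counterexample at x=0, y=-6, z=5: 121 on one side, 118 on the other.
original: s=11, then (not ((-x) == (y * x))) is false, then u=0, then returns 121
revised: s=11, then (not ((y * x) != (-x))) is true, then x=-66, then u=1, then returns 118
verdict: not equivalent; witness: x=0, y=-6, z=5


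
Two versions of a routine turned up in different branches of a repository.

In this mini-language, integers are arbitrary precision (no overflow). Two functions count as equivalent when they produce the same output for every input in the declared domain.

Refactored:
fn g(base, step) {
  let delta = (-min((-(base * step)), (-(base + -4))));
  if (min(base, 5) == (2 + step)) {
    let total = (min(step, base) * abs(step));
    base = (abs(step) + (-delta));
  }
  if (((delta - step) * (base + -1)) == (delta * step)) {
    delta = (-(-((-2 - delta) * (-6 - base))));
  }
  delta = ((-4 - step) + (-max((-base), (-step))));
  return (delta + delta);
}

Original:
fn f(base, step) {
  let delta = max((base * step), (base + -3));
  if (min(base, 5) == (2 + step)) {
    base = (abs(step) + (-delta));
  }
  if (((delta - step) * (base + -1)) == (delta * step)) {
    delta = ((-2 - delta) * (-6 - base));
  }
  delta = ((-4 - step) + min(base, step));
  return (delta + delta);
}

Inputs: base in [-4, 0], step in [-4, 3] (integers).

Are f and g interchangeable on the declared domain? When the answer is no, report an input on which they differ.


Although `-3` became `-4`, no input in the stated domain can expose it.
Spot check at base=0, step=0 — f: delta becomes 0; next (min(base, 5) == (2 + step)) evaluates to false; next (((delta - step) * (base + -1)) == (delta * step)) evaluates to true; next delta becomes 12; next delta becomes -4; next final value -8. g: delta becomes 0; next (min(base, 5) == (2 + step)) evaluates to false; next (((delta - step) * (base + -1)) == (delta * step)) evaluates to true; next delta becomes 12; next delta becomes -4; next final value -8. Both give -8.
An exhaustive pass over the 40 declared inputs shows identical outputs.
verdict: equivalent


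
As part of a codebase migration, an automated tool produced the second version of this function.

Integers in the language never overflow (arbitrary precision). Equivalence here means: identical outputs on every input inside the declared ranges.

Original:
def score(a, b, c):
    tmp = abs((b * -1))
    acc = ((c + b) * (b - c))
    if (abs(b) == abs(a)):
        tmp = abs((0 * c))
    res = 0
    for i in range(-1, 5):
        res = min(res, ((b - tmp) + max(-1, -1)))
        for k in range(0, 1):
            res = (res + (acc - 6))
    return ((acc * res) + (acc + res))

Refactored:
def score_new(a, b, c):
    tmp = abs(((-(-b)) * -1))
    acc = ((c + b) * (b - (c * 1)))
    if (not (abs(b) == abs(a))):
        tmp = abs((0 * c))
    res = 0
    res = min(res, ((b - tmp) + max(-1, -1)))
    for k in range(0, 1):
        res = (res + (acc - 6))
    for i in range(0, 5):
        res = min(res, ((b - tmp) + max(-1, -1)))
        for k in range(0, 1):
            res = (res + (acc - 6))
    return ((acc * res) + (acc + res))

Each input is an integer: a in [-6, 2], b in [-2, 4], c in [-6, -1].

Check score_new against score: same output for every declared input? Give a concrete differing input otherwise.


On input a=-6, b=-2, c=-6, score returns 7191 while score_new returns 7129.
verdict: not equivalent; witness: a=-6, b=-2, c=-6


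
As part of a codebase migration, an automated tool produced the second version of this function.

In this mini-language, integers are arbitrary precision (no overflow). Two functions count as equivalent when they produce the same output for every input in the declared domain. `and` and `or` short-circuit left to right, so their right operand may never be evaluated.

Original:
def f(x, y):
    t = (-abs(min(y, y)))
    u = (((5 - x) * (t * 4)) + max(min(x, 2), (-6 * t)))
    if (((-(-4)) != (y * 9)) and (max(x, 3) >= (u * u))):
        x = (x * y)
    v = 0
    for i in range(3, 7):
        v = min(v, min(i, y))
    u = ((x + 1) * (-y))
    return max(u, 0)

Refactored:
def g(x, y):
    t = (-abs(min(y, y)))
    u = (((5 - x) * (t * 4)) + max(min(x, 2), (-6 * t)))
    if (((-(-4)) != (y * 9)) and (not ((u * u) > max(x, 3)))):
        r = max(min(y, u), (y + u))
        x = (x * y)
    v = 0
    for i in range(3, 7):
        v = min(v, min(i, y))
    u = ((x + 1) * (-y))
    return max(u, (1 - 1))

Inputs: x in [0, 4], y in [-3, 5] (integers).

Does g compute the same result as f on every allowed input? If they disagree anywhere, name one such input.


Changes here: constant usage differs, and statement counts differ, and arithmetic usage differs, and local variable names differ, and min/max/abs usage differs, and comparison usage differs, and boolean connective usage differs; the full 45-point sweep finds no disagreement.
verdict: equivalent


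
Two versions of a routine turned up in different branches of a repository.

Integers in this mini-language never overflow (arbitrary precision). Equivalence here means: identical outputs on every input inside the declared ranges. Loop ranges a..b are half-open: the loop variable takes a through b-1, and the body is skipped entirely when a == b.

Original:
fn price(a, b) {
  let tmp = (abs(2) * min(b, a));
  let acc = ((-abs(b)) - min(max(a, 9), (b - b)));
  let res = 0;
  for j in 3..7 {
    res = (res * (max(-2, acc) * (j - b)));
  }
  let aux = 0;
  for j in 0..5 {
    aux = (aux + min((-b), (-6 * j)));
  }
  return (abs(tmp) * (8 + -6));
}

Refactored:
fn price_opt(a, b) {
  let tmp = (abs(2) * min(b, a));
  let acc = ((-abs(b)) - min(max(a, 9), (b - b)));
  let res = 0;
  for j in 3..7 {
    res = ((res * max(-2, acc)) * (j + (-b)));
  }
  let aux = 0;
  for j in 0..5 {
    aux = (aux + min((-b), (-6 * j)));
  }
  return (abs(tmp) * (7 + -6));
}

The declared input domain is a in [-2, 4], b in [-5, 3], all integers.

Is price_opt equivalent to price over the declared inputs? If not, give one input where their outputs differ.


On input a=-2, b=-5, price returns 20 while price_opt returns 10.
verdict: not equivalent; witness: a=-2, b=-5


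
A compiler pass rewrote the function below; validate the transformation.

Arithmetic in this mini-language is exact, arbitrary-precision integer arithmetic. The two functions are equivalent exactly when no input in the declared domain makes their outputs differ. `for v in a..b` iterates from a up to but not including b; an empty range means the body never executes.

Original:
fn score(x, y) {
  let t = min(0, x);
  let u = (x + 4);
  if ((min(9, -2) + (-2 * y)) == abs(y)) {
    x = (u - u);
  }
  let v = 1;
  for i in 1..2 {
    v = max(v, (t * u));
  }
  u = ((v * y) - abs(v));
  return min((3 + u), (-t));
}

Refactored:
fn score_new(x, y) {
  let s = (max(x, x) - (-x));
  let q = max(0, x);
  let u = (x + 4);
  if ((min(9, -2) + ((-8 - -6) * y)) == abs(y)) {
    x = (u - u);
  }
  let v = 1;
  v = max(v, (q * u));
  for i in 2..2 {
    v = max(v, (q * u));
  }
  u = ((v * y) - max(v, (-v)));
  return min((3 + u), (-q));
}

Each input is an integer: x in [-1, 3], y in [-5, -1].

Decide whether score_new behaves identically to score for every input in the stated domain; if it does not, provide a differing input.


The rewrite breaks on x=-1, y=-1, where the results are 1 and 0.
score: t = -1; u = 3; ((min(9, -2) + (-2 * y)) == abs(y)) -> false; v = 1; [i=1]; v = 1; u = -2; return 1
score_new: s = -2; q = 0; u = 3; ((min(9, -2) + ((-8 - -6) * y)) == abs(y)) -> false; v = 1; v = 1; the i loop: no iterations; u = -2; return 0
verdict: not equivalent; witness: x=-1, y=-1


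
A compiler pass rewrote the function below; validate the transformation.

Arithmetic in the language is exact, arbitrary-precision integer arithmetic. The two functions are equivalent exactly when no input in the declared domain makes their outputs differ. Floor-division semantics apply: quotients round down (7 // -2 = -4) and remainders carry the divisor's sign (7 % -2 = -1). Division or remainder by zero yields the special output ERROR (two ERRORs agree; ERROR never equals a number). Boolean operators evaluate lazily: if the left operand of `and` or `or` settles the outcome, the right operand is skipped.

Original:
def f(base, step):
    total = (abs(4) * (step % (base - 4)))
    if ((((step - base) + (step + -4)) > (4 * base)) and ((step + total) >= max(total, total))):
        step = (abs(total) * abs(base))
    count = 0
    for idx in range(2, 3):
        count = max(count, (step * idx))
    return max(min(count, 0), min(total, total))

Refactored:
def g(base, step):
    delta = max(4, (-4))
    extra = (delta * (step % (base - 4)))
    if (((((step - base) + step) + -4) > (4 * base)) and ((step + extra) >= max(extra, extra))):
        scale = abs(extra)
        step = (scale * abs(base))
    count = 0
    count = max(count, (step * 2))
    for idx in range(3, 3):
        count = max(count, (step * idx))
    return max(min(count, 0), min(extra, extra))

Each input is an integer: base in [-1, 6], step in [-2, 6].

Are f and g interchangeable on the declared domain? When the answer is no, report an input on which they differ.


Although arithmetic usage differs, plus loop structure differs, plus min/max/abs usage differs, plus constant usage differs, plus local variable names differ, plus statement counts differ, 72/72 inputs agree.
verdict: equivalent
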